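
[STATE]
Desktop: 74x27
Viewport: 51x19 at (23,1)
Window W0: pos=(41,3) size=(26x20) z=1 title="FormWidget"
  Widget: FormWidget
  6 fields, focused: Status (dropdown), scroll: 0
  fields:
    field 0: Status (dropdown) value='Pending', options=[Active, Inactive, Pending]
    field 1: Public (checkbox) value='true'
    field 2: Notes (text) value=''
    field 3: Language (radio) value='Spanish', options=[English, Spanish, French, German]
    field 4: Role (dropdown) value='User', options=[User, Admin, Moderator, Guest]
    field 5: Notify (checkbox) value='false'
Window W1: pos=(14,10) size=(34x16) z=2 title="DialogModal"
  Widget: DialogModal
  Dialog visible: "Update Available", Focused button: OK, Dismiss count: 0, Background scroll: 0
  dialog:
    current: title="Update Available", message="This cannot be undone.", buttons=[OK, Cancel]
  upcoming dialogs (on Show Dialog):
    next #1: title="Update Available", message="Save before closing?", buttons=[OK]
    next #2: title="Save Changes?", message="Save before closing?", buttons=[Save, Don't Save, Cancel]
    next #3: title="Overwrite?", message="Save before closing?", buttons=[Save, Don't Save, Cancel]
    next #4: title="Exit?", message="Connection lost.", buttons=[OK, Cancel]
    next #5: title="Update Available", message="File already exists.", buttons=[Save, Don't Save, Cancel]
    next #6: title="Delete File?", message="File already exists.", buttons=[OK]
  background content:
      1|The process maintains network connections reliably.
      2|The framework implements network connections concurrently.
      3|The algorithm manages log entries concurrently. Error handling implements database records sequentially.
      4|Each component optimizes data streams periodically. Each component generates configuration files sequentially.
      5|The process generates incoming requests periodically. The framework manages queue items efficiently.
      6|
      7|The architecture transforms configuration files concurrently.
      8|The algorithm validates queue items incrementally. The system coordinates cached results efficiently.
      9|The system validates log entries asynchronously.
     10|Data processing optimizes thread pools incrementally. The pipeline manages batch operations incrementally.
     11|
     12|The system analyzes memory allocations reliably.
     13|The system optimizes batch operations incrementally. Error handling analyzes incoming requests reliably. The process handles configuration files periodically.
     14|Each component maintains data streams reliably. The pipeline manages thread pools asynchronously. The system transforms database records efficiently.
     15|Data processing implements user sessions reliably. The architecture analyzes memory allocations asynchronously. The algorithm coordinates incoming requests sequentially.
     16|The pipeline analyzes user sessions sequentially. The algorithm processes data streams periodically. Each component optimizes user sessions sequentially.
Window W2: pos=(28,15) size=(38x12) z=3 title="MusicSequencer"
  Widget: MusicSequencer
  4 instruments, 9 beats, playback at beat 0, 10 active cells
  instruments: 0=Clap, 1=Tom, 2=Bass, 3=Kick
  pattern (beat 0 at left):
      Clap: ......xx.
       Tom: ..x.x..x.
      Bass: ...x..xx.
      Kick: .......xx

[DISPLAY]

                                                   
                                                   
                  ┏━━━━━━━━━━━━━━━━━━━━━━━━┓       
                  ┃ FormWidget             ┃       
                  ┠────────────────────────┨       
                  ┃> Status:     [Pending▼]┃       
                  ┃  Public:     [x]       ┃       
                  ┃  Notes:      [        ]┃       
                  ┃  Language:   ( ) Englis┃       
━━━━━━━━━━━━━━━━━━━━━━━━┓:       [User   ▼]┃       
odal                    ┃fy:     [ ]       ┃       
────────────────────────┨                  ┃       
ess maintains network co┃                  ┃       
ework implements network┃                  ┃       
rithm┏━━━━━━━━━━━━━━━━━━━━━━━━━━━━━━━━━━━━┓┃       
─────┃ MusicSequencer                     ┃┃       
Updat┠────────────────────────────────────┨┃       
s can┃     ▼12345678                      ┃┃       
 [OK]┃ Clap······██·                      ┃┃       


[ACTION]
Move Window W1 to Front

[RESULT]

                                                   
                                                   
                  ┏━━━━━━━━━━━━━━━━━━━━━━━━┓       
                  ┃ FormWidget             ┃       
                  ┠────────────────────────┨       
                  ┃> Status:     [Pending▼]┃       
                  ┃  Public:     [x]       ┃       
                  ┃  Notes:      [        ]┃       
                  ┃  Language:   ( ) Englis┃       
━━━━━━━━━━━━━━━━━━━━━━━━┓:       [User   ▼]┃       
odal                    ┃fy:     [ ]       ┃       
────────────────────────┨                  ┃       
ess maintains network co┃                  ┃       
ework implements network┃                  ┃       
rithm manages log entrie┃━━━━━━━━━━━━━━━━━┓┃       
────────────────────┐ st┃                 ┃┃       
Update Available    │g r┃─────────────────┨┃       
s cannot be undone. │   ┃                 ┃┃       
 [OK]  Cancel       │onf┃                 ┃┃       


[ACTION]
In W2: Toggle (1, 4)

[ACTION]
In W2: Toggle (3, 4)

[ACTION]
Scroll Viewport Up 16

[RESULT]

                                                   
                                                   
                                                   
                  ┏━━━━━━━━━━━━━━━━━━━━━━━━┓       
                  ┃ FormWidget             ┃       
                  ┠────────────────────────┨       
                  ┃> Status:     [Pending▼]┃       
                  ┃  Public:     [x]       ┃       
                  ┃  Notes:      [        ]┃       
                  ┃  Language:   ( ) Englis┃       
━━━━━━━━━━━━━━━━━━━━━━━━┓:       [User   ▼]┃       
odal                    ┃fy:     [ ]       ┃       
────────────────────────┨                  ┃       
ess maintains network co┃                  ┃       
ework implements network┃                  ┃       
rithm manages log entrie┃━━━━━━━━━━━━━━━━━┓┃       
────────────────────┐ st┃                 ┃┃       
Update Available    │g r┃─────────────────┨┃       
s cannot be undone. │   ┃                 ┃┃       


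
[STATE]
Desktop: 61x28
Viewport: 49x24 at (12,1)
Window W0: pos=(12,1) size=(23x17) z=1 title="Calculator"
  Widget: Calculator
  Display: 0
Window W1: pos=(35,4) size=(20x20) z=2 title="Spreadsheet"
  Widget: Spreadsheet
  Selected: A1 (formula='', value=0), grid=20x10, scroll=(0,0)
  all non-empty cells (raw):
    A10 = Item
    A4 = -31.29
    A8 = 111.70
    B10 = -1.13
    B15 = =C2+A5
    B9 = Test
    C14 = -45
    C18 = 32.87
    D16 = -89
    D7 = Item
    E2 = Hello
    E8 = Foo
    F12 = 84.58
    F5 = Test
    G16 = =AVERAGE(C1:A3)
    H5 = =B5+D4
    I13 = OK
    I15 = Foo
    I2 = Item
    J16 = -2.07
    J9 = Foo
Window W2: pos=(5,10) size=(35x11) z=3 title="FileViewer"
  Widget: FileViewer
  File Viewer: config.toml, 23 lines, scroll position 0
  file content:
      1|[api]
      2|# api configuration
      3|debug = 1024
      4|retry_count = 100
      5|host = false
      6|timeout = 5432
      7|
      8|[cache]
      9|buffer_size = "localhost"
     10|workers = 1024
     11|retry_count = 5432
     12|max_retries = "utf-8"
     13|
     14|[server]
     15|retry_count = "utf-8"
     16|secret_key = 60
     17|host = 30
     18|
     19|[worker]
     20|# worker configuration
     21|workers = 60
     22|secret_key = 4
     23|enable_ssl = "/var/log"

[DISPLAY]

┏━━━━━━━━━━━━━━━━━━━━━┓                          
┃ Calculator          ┃                          
┠─────────────────────┨                          
┃                    0┃┏━━━━━━━━━━━━━━━━━━┓      
┃┌───┬───┬───┬───┐    ┃┃ Spreadsheet      ┃      
┃│ 7 │ 8 │ 9 │ ÷ │    ┃┠──────────────────┨      
┃├───┼───┼───┼───┤    ┃┃A1:               ┃      
┃│ 4 │ 5 │ 6 │ × │    ┃┃       A       B  ┃      
┃├───┼───┼───┼───┤    ┃┃------------------┃      
━━━━━━━━━━━━━━━━━━━━━━━━━━━┓     [0]      ┃      
iewer                      ┃       0      ┃      
───────────────────────────┨       0      ┃      
                          ▲┃  -31.29      ┃      
configuration             █┃       0      ┃      
= 1024                    ░┃       0      ┃      
count = 100               ░┃       0      ┃      
 false                    ░┃  111.70      ┃      
t = 5432                  ░┃       0Test  ┃      
                          ▼┃Item       -1.┃      
━━━━━━━━━━━━━━━━━━━━━━━━━━━┛       0      ┃      
                       ┃ 12        0      ┃      
                       ┃ 13        0      ┃      
                       ┗━━━━━━━━━━━━━━━━━━┛      
                                                 


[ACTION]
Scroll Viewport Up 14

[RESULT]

                                                 
┏━━━━━━━━━━━━━━━━━━━━━┓                          
┃ Calculator          ┃                          
┠─────────────────────┨                          
┃                    0┃┏━━━━━━━━━━━━━━━━━━┓      
┃┌───┬───┬───┬───┐    ┃┃ Spreadsheet      ┃      
┃│ 7 │ 8 │ 9 │ ÷ │    ┃┠──────────────────┨      
┃├───┼───┼───┼───┤    ┃┃A1:               ┃      
┃│ 4 │ 5 │ 6 │ × │    ┃┃       A       B  ┃      
┃├───┼───┼───┼───┤    ┃┃------------------┃      
━━━━━━━━━━━━━━━━━━━━━━━━━━━┓     [0]      ┃      
iewer                      ┃       0      ┃      
───────────────────────────┨       0      ┃      
                          ▲┃  -31.29      ┃      
configuration             █┃       0      ┃      
= 1024                    ░┃       0      ┃      
count = 100               ░┃       0      ┃      
 false                    ░┃  111.70      ┃      
t = 5432                  ░┃       0Test  ┃      
                          ▼┃Item       -1.┃      
━━━━━━━━━━━━━━━━━━━━━━━━━━━┛       0      ┃      
                       ┃ 12        0      ┃      
                       ┃ 13        0      ┃      
                       ┗━━━━━━━━━━━━━━━━━━┛      


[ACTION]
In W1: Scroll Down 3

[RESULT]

                                                 
┏━━━━━━━━━━━━━━━━━━━━━┓                          
┃ Calculator          ┃                          
┠─────────────────────┨                          
┃                    0┃┏━━━━━━━━━━━━━━━━━━┓      
┃┌───┬───┬───┬───┐    ┃┃ Spreadsheet      ┃      
┃│ 7 │ 8 │ 9 │ ÷ │    ┃┠──────────────────┨      
┃├───┼───┼───┼───┤    ┃┃A1:               ┃      
┃│ 4 │ 5 │ 6 │ × │    ┃┃       A       B  ┃      
┃├───┼───┼───┼───┤    ┃┃------------------┃      
━━━━━━━━━━━━━━━━━━━━━━━━━━━┓  -31.29      ┃      
iewer                      ┃       0      ┃      
───────────────────────────┨       0      ┃      
                          ▲┃       0      ┃      
configuration             █┃  111.70      ┃      
= 1024                    ░┃       0Test  ┃      
count = 100               ░┃Item       -1.┃      
 false                    ░┃       0      ┃      
t = 5432                  ░┃       0      ┃      
                          ▼┃       0      ┃      
━━━━━━━━━━━━━━━━━━━━━━━━━━━┛       0      ┃      
                       ┃ 15        0      ┃      
                       ┃ 16        0      ┃      
                       ┗━━━━━━━━━━━━━━━━━━┛      


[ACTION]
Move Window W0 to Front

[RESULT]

                                                 
┏━━━━━━━━━━━━━━━━━━━━━┓                          
┃ Calculator          ┃                          
┠─────────────────────┨                          
┃                    0┃┏━━━━━━━━━━━━━━━━━━┓      
┃┌───┬───┬───┬───┐    ┃┃ Spreadsheet      ┃      
┃│ 7 │ 8 │ 9 │ ÷ │    ┃┠──────────────────┨      
┃├───┼───┼───┼───┤    ┃┃A1:               ┃      
┃│ 4 │ 5 │ 6 │ × │    ┃┃       A       B  ┃      
┃├───┼───┼───┼───┤    ┃┃------------------┃      
┃│ 1 │ 2 │ 3 │ - │    ┃━━━━┓  -31.29      ┃      
┃├───┼───┼───┼───┤    ┃    ┃       0      ┃      
┃│ 0 │ . │ = │ + │    ┃────┨       0      ┃      
┃├───┼───┼───┼───┤    ┃   ▲┃       0      ┃      
┃│ C │ MC│ MR│ M+│    ┃   █┃  111.70      ┃      
┃└───┴───┴───┴───┘    ┃   ░┃       0Test  ┃      
┃                     ┃   ░┃Item       -1.┃      
┗━━━━━━━━━━━━━━━━━━━━━┛   ░┃       0      ┃      
t = 5432                  ░┃       0      ┃      
                          ▼┃       0      ┃      
━━━━━━━━━━━━━━━━━━━━━━━━━━━┛       0      ┃      
                       ┃ 15        0      ┃      
                       ┃ 16        0      ┃      
                       ┗━━━━━━━━━━━━━━━━━━┛      


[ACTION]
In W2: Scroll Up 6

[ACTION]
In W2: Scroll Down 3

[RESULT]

                                                 
┏━━━━━━━━━━━━━━━━━━━━━┓                          
┃ Calculator          ┃                          
┠─────────────────────┨                          
┃                    0┃┏━━━━━━━━━━━━━━━━━━┓      
┃┌───┬───┬───┬───┐    ┃┃ Spreadsheet      ┃      
┃│ 7 │ 8 │ 9 │ ÷ │    ┃┠──────────────────┨      
┃├───┼───┼───┼───┤    ┃┃A1:               ┃      
┃│ 4 │ 5 │ 6 │ × │    ┃┃       A       B  ┃      
┃├───┼───┼───┼───┤    ┃┃------------------┃      
┃│ 1 │ 2 │ 3 │ - │    ┃━━━━┓  -31.29      ┃      
┃├───┼───┼───┼───┤    ┃    ┃       0      ┃      
┃│ 0 │ . │ = │ + │    ┃────┨       0      ┃      
┃├───┼───┼───┼───┤    ┃   ▲┃       0      ┃      
┃│ C │ MC│ MR│ M+│    ┃   █┃  111.70      ┃      
┃└───┴───┴───┴───┘    ┃   ░┃       0Test  ┃      
┃                     ┃   ░┃Item       -1.┃      
┗━━━━━━━━━━━━━━━━━━━━━┛   ░┃       0      ┃      
_size = "localhost"       ░┃       0      ┃      
s = 1024                  ▼┃       0      ┃      
━━━━━━━━━━━━━━━━━━━━━━━━━━━┛       0      ┃      
                       ┃ 15        0      ┃      
                       ┃ 16        0      ┃      
                       ┗━━━━━━━━━━━━━━━━━━┛      


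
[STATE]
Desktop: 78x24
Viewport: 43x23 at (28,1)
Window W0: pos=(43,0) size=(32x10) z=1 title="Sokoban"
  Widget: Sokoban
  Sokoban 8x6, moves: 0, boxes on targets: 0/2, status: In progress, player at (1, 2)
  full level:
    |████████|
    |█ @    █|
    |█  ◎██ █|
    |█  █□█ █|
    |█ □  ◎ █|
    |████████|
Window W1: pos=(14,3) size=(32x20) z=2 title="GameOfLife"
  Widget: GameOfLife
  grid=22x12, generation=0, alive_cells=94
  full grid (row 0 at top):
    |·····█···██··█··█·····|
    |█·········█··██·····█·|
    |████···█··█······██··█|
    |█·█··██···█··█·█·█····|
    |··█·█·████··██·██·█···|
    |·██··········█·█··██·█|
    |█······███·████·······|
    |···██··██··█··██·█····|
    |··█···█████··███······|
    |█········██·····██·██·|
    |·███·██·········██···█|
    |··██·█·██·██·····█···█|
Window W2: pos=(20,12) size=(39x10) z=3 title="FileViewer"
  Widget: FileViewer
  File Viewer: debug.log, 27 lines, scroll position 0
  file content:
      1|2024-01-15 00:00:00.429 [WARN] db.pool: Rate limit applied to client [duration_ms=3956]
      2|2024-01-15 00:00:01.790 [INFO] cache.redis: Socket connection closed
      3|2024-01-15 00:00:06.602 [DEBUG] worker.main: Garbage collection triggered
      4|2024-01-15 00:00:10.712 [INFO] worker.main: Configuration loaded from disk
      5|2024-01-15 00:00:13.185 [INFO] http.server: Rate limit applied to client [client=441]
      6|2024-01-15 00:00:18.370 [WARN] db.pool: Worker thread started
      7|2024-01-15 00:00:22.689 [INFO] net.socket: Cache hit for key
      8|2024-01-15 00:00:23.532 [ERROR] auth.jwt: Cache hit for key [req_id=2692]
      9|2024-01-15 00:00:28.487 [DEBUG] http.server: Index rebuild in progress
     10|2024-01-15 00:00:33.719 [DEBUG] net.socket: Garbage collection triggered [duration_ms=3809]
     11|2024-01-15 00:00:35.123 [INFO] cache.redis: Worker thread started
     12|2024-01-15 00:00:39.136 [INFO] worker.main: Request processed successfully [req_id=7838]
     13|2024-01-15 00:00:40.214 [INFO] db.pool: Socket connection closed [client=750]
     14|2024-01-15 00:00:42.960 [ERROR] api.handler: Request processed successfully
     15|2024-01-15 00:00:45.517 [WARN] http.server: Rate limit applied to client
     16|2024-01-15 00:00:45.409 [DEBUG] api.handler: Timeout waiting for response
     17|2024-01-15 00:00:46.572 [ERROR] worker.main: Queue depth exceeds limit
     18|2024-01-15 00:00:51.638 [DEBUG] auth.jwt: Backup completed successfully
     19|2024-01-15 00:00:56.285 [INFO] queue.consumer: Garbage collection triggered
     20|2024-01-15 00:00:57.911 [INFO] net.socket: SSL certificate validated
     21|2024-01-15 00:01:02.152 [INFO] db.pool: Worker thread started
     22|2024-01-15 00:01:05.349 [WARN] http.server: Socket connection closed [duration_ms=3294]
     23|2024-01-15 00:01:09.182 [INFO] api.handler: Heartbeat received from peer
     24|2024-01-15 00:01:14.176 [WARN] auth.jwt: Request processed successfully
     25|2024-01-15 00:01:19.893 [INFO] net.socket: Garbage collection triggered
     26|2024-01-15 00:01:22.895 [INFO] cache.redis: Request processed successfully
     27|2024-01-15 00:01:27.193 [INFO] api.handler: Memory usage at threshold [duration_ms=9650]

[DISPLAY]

               ┃ Sokoban                   
               ┠───────────────────────────
━━━━━━━━━━━━━━━━━┓██████                   
                 ┃@    █                   
─────────────────┨ ◎██ █                   
                 ┃ █□█ █                   
█··█·····        ┃□  ◎ █                   
██·····█·        ┃██████                   
····██··█        ┃━━━━━━━━━━━━━━━━━━━━━━━━━
█·█·█····        ┃                         
█·██·█···        ┃                         
━━━━━━━━━━━━━━━━━━━━━━━━━━━━━━┓            
ewer                          ┃            
──────────────────────────────┨            
-15 00:00:00.429 [WARN] db.po▲┃            
-15 00:00:01.790 [INFO] cache█┃            
-15 00:00:06.602 [DEBUG] work░┃            
-15 00:00:10.712 [INFO] worke░┃            
-15 00:00:13.185 [INFO] http.░┃            
-15 00:00:18.370 [WARN] db.po▼┃            
━━━━━━━━━━━━━━━━━━━━━━━━━━━━━━┛            
━━━━━━━━━━━━━━━━━┛                         
                                           


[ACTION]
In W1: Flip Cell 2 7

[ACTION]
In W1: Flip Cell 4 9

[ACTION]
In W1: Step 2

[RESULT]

               ┃ Sokoban                   
               ┠───────────────────────────
━━━━━━━━━━━━━━━━━┓██████                   
                 ┃@    █                   
─────────────────┨ ◎██ █                   
                 ┃ █□█ █                   
██·······        ┃□  ◎ █                   
··████···        ┃██████                   
··████···        ┃━━━━━━━━━━━━━━━━━━━━━━━━━
··█···█··        ┃                         
█·█···█··        ┃                         
━━━━━━━━━━━━━━━━━━━━━━━━━━━━━━┓            
ewer                          ┃            
──────────────────────────────┨            
-15 00:00:00.429 [WARN] db.po▲┃            
-15 00:00:01.790 [INFO] cache█┃            
-15 00:00:06.602 [DEBUG] work░┃            
-15 00:00:10.712 [INFO] worke░┃            
-15 00:00:13.185 [INFO] http.░┃            
-15 00:00:18.370 [WARN] db.po▼┃            
━━━━━━━━━━━━━━━━━━━━━━━━━━━━━━┛            
━━━━━━━━━━━━━━━━━┛                         
                                           


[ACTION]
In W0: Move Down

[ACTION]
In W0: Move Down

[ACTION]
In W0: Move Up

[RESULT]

               ┃ Sokoban                   
               ┠───────────────────────────
━━━━━━━━━━━━━━━━━┓██████                   
                 ┃     █                   
─────────────────┨@◎██ █                   
                 ┃ █□█ █                   
██·······        ┃□  ◎ █                   
··████···        ┃██████                   
··████···        ┃━━━━━━━━━━━━━━━━━━━━━━━━━
··█···█··        ┃                         
█·█···█··        ┃                         
━━━━━━━━━━━━━━━━━━━━━━━━━━━━━━┓            
ewer                          ┃            
──────────────────────────────┨            
-15 00:00:00.429 [WARN] db.po▲┃            
-15 00:00:01.790 [INFO] cache█┃            
-15 00:00:06.602 [DEBUG] work░┃            
-15 00:00:10.712 [INFO] worke░┃            
-15 00:00:13.185 [INFO] http.░┃            
-15 00:00:18.370 [WARN] db.po▼┃            
━━━━━━━━━━━━━━━━━━━━━━━━━━━━━━┛            
━━━━━━━━━━━━━━━━━┛                         
                                           


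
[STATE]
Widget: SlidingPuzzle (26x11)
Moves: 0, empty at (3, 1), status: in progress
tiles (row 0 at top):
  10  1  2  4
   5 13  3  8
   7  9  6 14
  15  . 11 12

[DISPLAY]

┌────┬────┬────┬────┐     
│ 10 │  1 │  2 │  4 │     
├────┼────┼────┼────┤     
│  5 │ 13 │  3 │  8 │     
├────┼────┼────┼────┤     
│  7 │  9 │  6 │ 14 │     
├────┼────┼────┼────┤     
│ 15 │    │ 11 │ 12 │     
└────┴────┴────┴────┘     
Moves: 0                  
                          


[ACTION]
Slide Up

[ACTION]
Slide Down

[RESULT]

┌────┬────┬────┬────┐     
│ 10 │  1 │  2 │  4 │     
├────┼────┼────┼────┤     
│  5 │ 13 │  3 │  8 │     
├────┼────┼────┼────┤     
│  7 │    │  6 │ 14 │     
├────┼────┼────┼────┤     
│ 15 │  9 │ 11 │ 12 │     
└────┴────┴────┴────┘     
Moves: 1                  
                          


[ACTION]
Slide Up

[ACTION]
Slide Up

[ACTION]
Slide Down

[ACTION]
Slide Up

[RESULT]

┌────┬────┬────┬────┐     
│ 10 │  1 │  2 │  4 │     
├────┼────┼────┼────┤     
│  5 │ 13 │  3 │  8 │     
├────┼────┼────┼────┤     
│  7 │  9 │  6 │ 14 │     
├────┼────┼────┼────┤     
│ 15 │    │ 11 │ 12 │     
└────┴────┴────┴────┘     
Moves: 4                  
                          


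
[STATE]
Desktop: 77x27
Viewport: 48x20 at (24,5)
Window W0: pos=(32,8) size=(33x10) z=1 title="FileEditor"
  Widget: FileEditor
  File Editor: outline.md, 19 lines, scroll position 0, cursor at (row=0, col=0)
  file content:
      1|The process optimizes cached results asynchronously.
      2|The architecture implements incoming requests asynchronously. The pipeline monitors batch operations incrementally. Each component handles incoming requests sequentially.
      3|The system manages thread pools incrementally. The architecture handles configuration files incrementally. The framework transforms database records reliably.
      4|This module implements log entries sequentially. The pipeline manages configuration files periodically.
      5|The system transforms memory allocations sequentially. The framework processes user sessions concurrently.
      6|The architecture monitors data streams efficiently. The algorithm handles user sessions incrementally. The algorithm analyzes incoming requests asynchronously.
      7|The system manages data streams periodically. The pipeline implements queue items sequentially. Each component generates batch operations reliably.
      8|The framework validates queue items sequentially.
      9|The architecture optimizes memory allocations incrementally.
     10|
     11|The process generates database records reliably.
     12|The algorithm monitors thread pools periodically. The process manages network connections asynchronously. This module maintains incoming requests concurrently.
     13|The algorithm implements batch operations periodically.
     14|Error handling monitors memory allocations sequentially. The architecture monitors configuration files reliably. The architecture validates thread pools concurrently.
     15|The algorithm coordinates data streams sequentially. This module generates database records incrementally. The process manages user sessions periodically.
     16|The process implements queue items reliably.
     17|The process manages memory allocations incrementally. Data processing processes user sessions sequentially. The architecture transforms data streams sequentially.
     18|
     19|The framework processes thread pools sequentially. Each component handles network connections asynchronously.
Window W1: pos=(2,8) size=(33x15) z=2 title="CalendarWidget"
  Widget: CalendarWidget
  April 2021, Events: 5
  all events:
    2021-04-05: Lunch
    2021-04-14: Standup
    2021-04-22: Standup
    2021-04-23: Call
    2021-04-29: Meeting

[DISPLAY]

                                                
                                                
                                                
━━━━━━━━━━┓━━━━━━━━━━━━━━━━━━━━━━━━━━━━━┓       
          ┃ileEditor                    ┃       
──────────┨─────────────────────────────┨       
          ┃e process optimizes cached r▲┃       
          ┃e architecture implements in█┃       
          ┃e system manages thread pool░┃       
          ┃is module implements log ent░┃       
          ┃e system transforms memory a░┃       
5         ┃e architecture monitors data▼┃       
          ┃━━━━━━━━━━━━━━━━━━━━━━━━━━━━━┛       
          ┃                                     
          ┃                                     
          ┃                                     
          ┃                                     
━━━━━━━━━━┛                                     
                                                
                                                


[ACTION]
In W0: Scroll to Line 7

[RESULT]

                                                
                                                
                                                
━━━━━━━━━━┓━━━━━━━━━━━━━━━━━━━━━━━━━━━━━┓       
          ┃ileEditor                    ┃       
──────────┨─────────────────────────────┨       
          ┃e system manages data stream▲┃       
          ┃e framework validates queue ░┃       
          ┃e architecture optimizes mem█┃       
          ┃                            ░┃       
          ┃e process generates database░┃       
5         ┃e algorithm monitors thread ▼┃       
          ┃━━━━━━━━━━━━━━━━━━━━━━━━━━━━━┛       
          ┃                                     
          ┃                                     
          ┃                                     
          ┃                                     
━━━━━━━━━━┛                                     
                                                
                                                


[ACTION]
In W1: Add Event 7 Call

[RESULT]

                                                
                                                
                                                
━━━━━━━━━━┓━━━━━━━━━━━━━━━━━━━━━━━━━━━━━┓       
          ┃ileEditor                    ┃       
──────────┨─────────────────────────────┨       
          ┃e system manages data stream▲┃       
          ┃e framework validates queue ░┃       
          ┃e architecture optimizes mem█┃       
1         ┃                            ░┃       
          ┃e process generates database░┃       
5         ┃e algorithm monitors thread ▼┃       
          ┃━━━━━━━━━━━━━━━━━━━━━━━━━━━━━┛       
          ┃                                     
          ┃                                     
          ┃                                     
          ┃                                     
━━━━━━━━━━┛                                     
                                                
                                                


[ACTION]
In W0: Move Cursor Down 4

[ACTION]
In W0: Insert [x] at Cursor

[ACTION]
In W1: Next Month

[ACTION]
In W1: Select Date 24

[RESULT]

                                                
                                                
                                                
━━━━━━━━━━┓━━━━━━━━━━━━━━━━━━━━━━━━━━━━━┓       
          ┃ileEditor                    ┃       
──────────┨─────────────────────────────┨       
          ┃e system manages data stream▲┃       
          ┃e framework validates queue ░┃       
          ┃e architecture optimizes mem█┃       
          ┃                            ░┃       
          ┃e process generates database░┃       
          ┃e algorithm monitors thread ▼┃       
0         ┃━━━━━━━━━━━━━━━━━━━━━━━━━━━━━┛       
          ┃                                     
          ┃                                     
          ┃                                     
          ┃                                     
━━━━━━━━━━┛                                     
                                                
                                                


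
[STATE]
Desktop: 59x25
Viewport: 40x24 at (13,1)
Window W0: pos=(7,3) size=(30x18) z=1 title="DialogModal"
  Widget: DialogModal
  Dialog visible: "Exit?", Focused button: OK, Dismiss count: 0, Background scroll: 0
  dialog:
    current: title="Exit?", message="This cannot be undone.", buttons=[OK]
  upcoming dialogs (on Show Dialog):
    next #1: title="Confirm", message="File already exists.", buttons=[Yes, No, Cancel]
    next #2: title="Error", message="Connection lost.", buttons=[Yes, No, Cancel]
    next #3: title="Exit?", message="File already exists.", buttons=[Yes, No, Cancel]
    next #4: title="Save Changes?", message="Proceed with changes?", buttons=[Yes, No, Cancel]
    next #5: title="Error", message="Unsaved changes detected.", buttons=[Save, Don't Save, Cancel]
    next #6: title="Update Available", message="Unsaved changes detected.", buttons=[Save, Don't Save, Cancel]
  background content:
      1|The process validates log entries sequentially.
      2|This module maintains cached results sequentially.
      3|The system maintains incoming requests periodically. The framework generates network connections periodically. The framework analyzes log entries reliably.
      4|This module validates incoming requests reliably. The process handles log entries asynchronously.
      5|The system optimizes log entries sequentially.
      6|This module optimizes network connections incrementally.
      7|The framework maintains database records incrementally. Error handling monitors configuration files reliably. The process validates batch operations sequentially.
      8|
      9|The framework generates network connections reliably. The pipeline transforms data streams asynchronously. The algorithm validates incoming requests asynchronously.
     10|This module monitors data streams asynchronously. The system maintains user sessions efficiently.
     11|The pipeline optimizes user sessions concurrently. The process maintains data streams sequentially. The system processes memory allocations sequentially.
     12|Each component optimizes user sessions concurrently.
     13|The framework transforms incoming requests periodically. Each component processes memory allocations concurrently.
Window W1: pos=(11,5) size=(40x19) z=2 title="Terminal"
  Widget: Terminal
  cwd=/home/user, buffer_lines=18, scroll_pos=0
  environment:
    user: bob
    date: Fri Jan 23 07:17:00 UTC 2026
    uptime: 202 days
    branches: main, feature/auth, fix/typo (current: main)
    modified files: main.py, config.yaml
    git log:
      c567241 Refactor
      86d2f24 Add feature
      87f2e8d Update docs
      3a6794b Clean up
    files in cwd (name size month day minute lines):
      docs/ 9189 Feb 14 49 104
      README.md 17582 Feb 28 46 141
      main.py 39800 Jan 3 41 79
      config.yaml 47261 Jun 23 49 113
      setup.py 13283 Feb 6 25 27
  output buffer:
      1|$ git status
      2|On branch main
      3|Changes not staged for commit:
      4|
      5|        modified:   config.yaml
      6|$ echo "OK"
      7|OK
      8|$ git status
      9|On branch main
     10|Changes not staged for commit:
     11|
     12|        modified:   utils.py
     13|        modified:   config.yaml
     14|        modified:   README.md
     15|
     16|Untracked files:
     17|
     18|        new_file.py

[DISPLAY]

                                        
                                        
━━━━━━━━━━━━━━━━━━━━━━━┓                
ogModal                ┃                
━━━━━━━━━━━━━━━━━━━━━━━━━━━━━━━━━━━━━┓  
Terminal                             ┃  
─────────────────────────────────────┨  
 git status                          ┃  
n branch main                        ┃  
hanges not staged for commit:        ┃  
                                     ┃  
       modified:   config.yaml       ┃  
 echo "OK"                           ┃  
K                                    ┃  
 git status                          ┃  
n branch main                        ┃  
hanges not staged for commit:        ┃  
                                     ┃  
       modified:   utils.py          ┃  
       modified:   config.yaml       ┃  
       modified:   README.md         ┃  
                                     ┃  
━━━━━━━━━━━━━━━━━━━━━━━━━━━━━━━━━━━━━┛  
                                        


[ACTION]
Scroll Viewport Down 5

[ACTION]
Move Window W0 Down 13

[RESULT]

                                        
                                        
                                        
                                        
━━━━━━━━━━━━━━━━━━━━━━━━━━━━━━━━━━━━━┓  
Terminal                             ┃  
─────────────────────────────────────┨  
 git status                          ┃  
n branch main                        ┃  
hanges not staged for commit:        ┃  
                                     ┃  
       modified:   config.yaml       ┃  
 echo "OK"                           ┃  
K                                    ┃  
 git status                          ┃  
n branch main                        ┃  
hanges not staged for commit:        ┃  
                                     ┃  
       modified:   utils.py          ┃  
       modified:   config.yaml       ┃  
       modified:   README.md         ┃  
                                     ┃  
━━━━━━━━━━━━━━━━━━━━━━━━━━━━━━━━━━━━━┛  
━━━━━━━━━━━━━━━━━━━━━━━┛                


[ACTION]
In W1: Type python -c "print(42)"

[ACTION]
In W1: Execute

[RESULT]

                                        
                                        
                                        
                                        
━━━━━━━━━━━━━━━━━━━━━━━━━━━━━━━━━━━━━┓  
Terminal                             ┃  
─────────────────────────────────────┨  
K                                    ┃  
 git status                          ┃  
n branch main                        ┃  
hanges not staged for commit:        ┃  
                                     ┃  
       modified:   utils.py          ┃  
       modified:   config.yaml       ┃  
       modified:   README.md         ┃  
                                     ┃  
ntracked files:                      ┃  
                                     ┃  
       new_file.py                   ┃  
 python -c "print(42)"               ┃  
2                                    ┃  
 █                                   ┃  
━━━━━━━━━━━━━━━━━━━━━━━━━━━━━━━━━━━━━┛  
━━━━━━━━━━━━━━━━━━━━━━━┛                
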